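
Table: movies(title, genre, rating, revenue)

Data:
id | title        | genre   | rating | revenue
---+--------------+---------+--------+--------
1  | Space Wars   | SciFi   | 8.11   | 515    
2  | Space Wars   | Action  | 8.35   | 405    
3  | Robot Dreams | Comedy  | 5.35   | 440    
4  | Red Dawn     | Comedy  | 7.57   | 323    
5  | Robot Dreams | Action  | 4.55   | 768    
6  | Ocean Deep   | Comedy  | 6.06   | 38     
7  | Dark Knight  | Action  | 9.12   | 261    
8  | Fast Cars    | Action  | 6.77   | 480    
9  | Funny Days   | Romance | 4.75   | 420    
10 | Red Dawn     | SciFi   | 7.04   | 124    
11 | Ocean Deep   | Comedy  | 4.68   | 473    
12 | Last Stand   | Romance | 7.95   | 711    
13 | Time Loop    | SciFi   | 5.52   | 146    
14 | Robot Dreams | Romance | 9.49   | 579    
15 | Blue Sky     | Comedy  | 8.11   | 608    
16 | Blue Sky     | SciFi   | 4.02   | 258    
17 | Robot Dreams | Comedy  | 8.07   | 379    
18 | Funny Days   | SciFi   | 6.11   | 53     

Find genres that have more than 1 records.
SELECT genre, COUNT(*) as cnt
FROM movies
GROUP BY genre
HAVING COUNT(*) > 1

Result:
  Action: 4
  Comedy: 6
  Romance: 3
  SciFi: 5

Note: HAVING filters groups after aggregation, WHERE filters rows before.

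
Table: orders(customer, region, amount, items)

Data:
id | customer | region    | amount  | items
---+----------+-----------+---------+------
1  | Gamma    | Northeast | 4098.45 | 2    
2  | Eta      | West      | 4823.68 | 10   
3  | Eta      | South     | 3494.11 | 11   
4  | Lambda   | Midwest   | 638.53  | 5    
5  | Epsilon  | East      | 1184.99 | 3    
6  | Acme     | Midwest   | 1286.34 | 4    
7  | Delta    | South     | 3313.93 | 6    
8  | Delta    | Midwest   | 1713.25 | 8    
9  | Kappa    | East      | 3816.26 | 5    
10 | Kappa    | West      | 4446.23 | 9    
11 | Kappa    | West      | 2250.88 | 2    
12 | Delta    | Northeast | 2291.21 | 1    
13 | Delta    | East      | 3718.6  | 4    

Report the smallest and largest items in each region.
SELECT region, MIN(items), MAX(items)
FROM orders
GROUP BY region

Result:
  East: min=3, max=5
  Midwest: min=4, max=8
  Northeast: min=1, max=2
  South: min=6, max=11
  West: min=2, max=10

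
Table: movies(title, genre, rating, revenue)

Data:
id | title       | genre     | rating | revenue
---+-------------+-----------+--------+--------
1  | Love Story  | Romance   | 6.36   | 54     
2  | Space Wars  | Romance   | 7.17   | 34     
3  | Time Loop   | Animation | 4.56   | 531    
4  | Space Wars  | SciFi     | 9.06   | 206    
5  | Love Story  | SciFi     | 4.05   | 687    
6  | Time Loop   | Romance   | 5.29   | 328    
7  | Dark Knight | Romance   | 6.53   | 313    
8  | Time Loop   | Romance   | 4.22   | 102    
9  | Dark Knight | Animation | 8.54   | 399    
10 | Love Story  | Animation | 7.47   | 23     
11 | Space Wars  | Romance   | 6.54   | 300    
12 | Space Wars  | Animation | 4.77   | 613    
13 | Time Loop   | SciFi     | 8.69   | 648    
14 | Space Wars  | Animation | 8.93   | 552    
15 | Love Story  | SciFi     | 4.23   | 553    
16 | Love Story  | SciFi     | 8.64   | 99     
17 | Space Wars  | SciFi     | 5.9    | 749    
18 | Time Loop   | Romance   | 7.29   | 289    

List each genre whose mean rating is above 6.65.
SELECT genre, AVG(rating)
FROM movies
GROUP BY genre
HAVING AVG(rating) > 6.65

Result:
  Animation: avg=6.85
  SciFi: avg=6.76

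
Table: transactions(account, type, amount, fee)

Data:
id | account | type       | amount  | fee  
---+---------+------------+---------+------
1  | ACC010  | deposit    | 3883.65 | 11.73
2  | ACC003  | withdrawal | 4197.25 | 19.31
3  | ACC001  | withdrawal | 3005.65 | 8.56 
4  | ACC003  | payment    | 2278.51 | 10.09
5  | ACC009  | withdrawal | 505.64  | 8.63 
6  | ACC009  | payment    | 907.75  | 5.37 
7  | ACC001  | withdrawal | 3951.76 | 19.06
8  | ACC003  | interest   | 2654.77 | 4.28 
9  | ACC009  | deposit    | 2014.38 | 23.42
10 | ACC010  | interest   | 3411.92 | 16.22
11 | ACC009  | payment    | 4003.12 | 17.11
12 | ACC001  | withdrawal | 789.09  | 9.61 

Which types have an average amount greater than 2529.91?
SELECT type, AVG(amount)
FROM transactions
GROUP BY type
HAVING AVG(amount) > 2529.91

Result:
  deposit: avg=2949.02
  interest: avg=3033.35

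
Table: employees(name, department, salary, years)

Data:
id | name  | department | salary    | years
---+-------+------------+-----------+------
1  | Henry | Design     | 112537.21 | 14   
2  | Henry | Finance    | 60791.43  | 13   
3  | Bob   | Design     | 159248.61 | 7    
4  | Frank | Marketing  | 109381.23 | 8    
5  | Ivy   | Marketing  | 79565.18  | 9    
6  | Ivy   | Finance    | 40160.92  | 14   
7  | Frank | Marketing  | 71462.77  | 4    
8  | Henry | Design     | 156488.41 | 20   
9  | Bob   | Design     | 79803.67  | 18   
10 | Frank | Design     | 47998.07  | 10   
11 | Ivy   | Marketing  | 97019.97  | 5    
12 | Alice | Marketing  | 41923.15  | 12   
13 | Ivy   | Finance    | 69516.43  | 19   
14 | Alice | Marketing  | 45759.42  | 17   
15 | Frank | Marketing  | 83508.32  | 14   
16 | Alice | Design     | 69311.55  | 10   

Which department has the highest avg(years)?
SELECT department, AVG(years) as val
FROM employees
GROUP BY department
ORDER BY val DESC
LIMIT 1

Result: Finance with avg(years) = 15.33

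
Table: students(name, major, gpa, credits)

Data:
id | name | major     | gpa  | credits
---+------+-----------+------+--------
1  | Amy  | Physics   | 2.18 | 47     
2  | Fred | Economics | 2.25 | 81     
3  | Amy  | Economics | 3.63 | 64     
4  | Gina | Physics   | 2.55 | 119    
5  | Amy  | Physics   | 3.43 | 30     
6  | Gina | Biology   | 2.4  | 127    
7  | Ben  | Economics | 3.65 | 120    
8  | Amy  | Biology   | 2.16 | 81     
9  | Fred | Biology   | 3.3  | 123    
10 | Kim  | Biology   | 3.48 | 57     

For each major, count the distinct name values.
SELECT major, COUNT(DISTINCT name)
FROM students
GROUP BY major

Result:
  Biology: 4 distinct
  Economics: 3 distinct
  Physics: 2 distinct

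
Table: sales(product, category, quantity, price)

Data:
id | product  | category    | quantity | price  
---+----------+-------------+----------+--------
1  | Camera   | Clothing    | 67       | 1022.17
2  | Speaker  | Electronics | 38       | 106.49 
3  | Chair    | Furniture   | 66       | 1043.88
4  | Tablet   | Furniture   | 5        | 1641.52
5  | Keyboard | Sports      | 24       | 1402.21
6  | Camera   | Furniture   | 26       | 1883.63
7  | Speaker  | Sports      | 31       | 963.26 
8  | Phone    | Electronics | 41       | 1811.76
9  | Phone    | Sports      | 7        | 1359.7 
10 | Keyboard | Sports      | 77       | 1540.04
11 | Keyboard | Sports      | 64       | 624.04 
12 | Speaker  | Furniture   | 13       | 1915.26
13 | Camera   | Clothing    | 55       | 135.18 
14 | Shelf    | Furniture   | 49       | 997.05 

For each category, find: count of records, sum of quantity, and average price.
SELECT category,
       COUNT(*) as cnt,
       SUM(quantity) as total_quantity,
       AVG(price) as avg_price
FROM sales
GROUP BY category

Result:
  Clothing: 2 records, 122 total quantity, 578.68 avg price
  Electronics: 2 records, 79 total quantity, 959.13 avg price
  Furniture: 5 records, 159 total quantity, 1496.27 avg price
  Sports: 5 records, 203 total quantity, 1177.85 avg price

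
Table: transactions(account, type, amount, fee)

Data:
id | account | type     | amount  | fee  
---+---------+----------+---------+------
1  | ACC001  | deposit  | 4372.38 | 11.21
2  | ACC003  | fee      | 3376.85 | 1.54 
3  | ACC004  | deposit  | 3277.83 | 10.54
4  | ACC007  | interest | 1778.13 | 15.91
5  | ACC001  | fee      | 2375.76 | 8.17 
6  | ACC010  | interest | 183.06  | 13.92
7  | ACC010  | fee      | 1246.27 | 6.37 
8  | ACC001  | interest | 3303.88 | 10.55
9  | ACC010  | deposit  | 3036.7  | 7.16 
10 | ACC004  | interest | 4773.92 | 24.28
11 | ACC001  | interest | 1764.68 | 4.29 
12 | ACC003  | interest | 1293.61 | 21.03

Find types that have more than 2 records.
SELECT type, COUNT(*) as cnt
FROM transactions
GROUP BY type
HAVING COUNT(*) > 2

Result:
  deposit: 3
  fee: 3
  interest: 6

Note: HAVING filters groups after aggregation, WHERE filters rows before.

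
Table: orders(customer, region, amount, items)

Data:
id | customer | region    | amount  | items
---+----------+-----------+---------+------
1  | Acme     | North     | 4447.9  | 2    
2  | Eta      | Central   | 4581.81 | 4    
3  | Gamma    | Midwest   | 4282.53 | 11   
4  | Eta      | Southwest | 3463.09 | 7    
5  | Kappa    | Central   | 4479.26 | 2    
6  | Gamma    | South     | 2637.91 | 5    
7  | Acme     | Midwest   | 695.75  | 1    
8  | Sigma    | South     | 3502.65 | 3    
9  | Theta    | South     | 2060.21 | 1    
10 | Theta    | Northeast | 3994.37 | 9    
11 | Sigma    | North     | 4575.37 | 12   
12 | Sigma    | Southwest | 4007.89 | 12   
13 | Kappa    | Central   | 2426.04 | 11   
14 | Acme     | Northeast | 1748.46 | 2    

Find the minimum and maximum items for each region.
SELECT region, MIN(items), MAX(items)
FROM orders
GROUP BY region

Result:
  Central: min=2, max=11
  Midwest: min=1, max=11
  North: min=2, max=12
  Northeast: min=2, max=9
  South: min=1, max=5
  Southwest: min=7, max=12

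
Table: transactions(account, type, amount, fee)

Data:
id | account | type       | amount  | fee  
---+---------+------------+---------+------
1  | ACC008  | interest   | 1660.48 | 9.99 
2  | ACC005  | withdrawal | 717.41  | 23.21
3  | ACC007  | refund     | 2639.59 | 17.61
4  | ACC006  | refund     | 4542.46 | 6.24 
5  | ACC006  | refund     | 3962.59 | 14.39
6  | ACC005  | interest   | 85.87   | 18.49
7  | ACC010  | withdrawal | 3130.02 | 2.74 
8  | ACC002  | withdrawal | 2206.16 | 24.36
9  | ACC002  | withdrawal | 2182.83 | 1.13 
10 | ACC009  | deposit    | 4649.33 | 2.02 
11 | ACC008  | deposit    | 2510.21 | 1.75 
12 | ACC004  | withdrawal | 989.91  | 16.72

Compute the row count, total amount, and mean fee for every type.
SELECT type,
       COUNT(*) as cnt,
       SUM(amount) as total_amount,
       AVG(fee) as avg_fee
FROM transactions
GROUP BY type

Result:
  deposit: 2 records, 7159.54 total amount, 1.89 avg fee
  interest: 2 records, 1746.35 total amount, 14.24 avg fee
  refund: 3 records, 11144.64 total amount, 12.75 avg fee
  withdrawal: 5 records, 9226.33 total amount, 13.63 avg fee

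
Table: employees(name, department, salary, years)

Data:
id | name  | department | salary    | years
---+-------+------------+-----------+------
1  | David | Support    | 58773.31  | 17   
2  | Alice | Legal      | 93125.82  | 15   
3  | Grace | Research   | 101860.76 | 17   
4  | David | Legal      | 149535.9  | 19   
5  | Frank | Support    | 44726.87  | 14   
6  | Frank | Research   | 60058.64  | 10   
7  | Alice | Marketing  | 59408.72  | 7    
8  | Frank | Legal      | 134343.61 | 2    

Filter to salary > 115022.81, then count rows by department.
SELECT department, COUNT(*)
FROM employees
WHERE salary > 115022.81
GROUP BY department

Note: WHERE filters rows before grouping.

Result:
  Legal: 2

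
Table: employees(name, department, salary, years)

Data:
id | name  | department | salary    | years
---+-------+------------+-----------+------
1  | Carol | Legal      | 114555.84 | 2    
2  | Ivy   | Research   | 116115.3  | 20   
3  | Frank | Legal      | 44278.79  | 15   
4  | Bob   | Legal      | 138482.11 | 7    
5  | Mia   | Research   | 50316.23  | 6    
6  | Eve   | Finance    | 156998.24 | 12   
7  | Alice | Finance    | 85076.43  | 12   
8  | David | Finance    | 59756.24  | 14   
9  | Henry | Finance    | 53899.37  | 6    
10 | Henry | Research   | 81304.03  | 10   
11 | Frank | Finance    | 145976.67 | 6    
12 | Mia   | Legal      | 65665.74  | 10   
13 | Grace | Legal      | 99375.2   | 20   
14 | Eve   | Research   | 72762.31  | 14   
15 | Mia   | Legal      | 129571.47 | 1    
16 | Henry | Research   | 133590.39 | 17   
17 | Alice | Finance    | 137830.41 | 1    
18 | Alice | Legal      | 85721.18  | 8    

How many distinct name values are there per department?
SELECT department, COUNT(DISTINCT name)
FROM employees
GROUP BY department

Result:
  Finance: 5 distinct
  Legal: 6 distinct
  Research: 4 distinct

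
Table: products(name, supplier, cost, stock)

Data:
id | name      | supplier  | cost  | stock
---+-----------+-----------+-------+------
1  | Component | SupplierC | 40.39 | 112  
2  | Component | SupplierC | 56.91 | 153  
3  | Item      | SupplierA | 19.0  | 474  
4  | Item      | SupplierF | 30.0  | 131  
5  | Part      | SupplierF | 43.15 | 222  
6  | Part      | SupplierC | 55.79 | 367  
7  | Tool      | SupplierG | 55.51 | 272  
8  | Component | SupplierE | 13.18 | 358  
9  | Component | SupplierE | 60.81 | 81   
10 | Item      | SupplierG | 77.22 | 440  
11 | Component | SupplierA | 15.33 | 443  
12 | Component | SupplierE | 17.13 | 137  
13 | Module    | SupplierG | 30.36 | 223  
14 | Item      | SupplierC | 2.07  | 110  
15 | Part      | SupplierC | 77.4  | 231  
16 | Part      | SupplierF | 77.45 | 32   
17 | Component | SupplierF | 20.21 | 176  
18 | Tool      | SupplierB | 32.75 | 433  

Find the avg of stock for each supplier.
SELECT supplier, AVG(stock) as result
FROM products
GROUP BY supplier

Result:
  SupplierA: 458.50
  SupplierB: 433.00
  SupplierC: 194.60
  SupplierE: 192.00
  SupplierF: 140.25
  SupplierG: 311.67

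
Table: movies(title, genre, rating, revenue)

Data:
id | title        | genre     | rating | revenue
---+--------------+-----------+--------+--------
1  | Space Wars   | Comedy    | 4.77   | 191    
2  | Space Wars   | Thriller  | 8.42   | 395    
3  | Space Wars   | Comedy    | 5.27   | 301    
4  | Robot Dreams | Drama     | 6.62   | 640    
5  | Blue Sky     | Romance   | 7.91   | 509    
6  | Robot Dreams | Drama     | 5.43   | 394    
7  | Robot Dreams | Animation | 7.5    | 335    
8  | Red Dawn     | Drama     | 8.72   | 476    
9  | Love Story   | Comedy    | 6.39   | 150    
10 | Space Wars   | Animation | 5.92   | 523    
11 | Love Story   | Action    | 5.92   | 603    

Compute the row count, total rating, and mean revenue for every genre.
SELECT genre,
       COUNT(*) as cnt,
       SUM(rating) as total_rating,
       AVG(revenue) as avg_revenue
FROM movies
GROUP BY genre

Result:
  Action: 1 records, 5.92 total rating, 603.00 avg revenue
  Animation: 2 records, 13.42 total rating, 429.00 avg revenue
  Comedy: 3 records, 16.43 total rating, 214.00 avg revenue
  Drama: 3 records, 20.77 total rating, 503.33 avg revenue
  Romance: 1 records, 7.91 total rating, 509.00 avg revenue
  Thriller: 1 records, 8.42 total rating, 395.00 avg revenue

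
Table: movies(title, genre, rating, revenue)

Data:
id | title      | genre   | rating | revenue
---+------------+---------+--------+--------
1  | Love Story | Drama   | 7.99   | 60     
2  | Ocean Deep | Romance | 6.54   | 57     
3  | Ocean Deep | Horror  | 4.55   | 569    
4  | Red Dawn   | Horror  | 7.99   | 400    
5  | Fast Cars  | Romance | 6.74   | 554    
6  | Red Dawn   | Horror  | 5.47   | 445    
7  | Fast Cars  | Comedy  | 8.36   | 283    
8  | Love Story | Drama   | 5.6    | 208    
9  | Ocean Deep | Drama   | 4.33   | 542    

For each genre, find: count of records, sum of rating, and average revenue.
SELECT genre,
       COUNT(*) as cnt,
       SUM(rating) as total_rating,
       AVG(revenue) as avg_revenue
FROM movies
GROUP BY genre

Result:
  Comedy: 1 records, 8.36 total rating, 283.00 avg revenue
  Drama: 3 records, 17.92 total rating, 270.00 avg revenue
  Horror: 3 records, 18.01 total rating, 471.33 avg revenue
  Romance: 2 records, 13.28 total rating, 305.50 avg revenue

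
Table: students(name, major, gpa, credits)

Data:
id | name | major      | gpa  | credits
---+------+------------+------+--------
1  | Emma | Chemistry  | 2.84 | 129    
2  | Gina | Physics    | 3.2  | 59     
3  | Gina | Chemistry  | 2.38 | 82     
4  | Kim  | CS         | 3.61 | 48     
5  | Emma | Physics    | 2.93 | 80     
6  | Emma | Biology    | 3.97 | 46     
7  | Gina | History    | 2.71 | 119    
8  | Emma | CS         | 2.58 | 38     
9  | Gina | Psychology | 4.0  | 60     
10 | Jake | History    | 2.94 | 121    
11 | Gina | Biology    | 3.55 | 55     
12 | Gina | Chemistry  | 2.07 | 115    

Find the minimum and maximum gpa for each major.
SELECT major, MIN(gpa), MAX(gpa)
FROM students
GROUP BY major

Result:
  Biology: min=3.55, max=3.97
  CS: min=2.58, max=3.61
  Chemistry: min=2.07, max=2.84
  History: min=2.71, max=2.94
  Physics: min=2.93, max=3.20
  Psychology: min=4.00, max=4.00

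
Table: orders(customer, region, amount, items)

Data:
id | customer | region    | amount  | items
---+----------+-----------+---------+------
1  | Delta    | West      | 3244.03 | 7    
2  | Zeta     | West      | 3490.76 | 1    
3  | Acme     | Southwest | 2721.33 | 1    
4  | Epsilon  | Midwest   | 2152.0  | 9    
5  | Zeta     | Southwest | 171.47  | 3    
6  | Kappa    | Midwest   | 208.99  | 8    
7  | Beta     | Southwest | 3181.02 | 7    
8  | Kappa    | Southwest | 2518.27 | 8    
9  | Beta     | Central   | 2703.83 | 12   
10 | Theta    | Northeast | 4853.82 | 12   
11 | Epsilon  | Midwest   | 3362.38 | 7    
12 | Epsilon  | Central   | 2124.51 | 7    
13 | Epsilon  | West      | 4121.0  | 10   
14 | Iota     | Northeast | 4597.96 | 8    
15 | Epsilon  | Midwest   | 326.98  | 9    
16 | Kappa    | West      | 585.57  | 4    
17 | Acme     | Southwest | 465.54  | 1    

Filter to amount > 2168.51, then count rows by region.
SELECT region, COUNT(*)
FROM orders
WHERE amount > 2168.51
GROUP BY region

Note: WHERE filters rows before grouping.

Result:
  Central: 1
  Midwest: 1
  Northeast: 2
  Southwest: 3
  West: 3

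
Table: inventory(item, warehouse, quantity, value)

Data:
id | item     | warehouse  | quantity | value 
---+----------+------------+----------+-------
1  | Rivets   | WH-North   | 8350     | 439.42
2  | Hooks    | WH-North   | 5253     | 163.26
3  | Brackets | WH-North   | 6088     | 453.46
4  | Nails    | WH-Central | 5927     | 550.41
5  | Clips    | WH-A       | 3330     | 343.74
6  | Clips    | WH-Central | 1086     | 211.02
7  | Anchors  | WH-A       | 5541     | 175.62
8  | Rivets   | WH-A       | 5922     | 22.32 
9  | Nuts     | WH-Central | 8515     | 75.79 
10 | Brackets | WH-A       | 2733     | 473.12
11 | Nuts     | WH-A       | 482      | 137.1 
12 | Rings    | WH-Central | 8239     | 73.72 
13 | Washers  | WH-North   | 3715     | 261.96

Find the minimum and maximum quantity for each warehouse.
SELECT warehouse, MIN(quantity), MAX(quantity)
FROM inventory
GROUP BY warehouse

Result:
  WH-A: min=482, max=5922
  WH-Central: min=1086, max=8515
  WH-North: min=3715, max=8350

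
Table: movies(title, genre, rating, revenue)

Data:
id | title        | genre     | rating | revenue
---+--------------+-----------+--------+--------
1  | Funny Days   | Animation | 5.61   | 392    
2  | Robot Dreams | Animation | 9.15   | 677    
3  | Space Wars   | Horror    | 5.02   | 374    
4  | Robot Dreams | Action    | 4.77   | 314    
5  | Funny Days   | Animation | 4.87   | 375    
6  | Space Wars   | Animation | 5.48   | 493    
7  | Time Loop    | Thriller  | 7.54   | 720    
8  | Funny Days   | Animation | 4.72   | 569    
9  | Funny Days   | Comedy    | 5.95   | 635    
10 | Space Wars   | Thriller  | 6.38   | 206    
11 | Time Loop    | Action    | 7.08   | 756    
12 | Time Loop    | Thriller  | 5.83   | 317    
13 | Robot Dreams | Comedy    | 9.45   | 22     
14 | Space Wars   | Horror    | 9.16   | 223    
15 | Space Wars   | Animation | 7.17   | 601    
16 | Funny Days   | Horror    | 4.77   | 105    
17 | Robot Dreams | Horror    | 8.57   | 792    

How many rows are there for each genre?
SELECT genre, COUNT(*) as count
FROM movies
GROUP BY genre

Result:
  Action: 2
  Animation: 6
  Comedy: 2
  Horror: 4
  Thriller: 3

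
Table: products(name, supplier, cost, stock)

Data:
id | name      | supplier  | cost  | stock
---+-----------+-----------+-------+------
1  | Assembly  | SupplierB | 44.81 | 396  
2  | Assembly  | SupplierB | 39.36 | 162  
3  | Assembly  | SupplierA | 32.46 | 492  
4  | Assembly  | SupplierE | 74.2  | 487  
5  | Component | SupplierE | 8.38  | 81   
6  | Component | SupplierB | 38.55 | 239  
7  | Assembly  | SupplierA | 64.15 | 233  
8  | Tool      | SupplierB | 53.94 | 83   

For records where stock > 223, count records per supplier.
SELECT supplier, COUNT(*)
FROM products
WHERE stock > 223
GROUP BY supplier

Note: WHERE filters rows before grouping.

Result:
  SupplierA: 2
  SupplierB: 2
  SupplierE: 1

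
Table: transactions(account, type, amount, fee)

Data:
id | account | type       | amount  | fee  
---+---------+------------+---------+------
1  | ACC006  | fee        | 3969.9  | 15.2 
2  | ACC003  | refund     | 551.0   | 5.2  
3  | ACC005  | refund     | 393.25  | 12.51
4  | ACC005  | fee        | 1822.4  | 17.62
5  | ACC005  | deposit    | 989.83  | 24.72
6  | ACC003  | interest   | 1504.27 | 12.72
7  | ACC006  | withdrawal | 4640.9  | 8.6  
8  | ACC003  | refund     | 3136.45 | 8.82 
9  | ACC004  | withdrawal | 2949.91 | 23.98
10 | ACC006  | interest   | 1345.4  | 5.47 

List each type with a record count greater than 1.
SELECT type, COUNT(*) as cnt
FROM transactions
GROUP BY type
HAVING COUNT(*) > 1

Result:
  fee: 2
  interest: 2
  refund: 3
  withdrawal: 2

Note: HAVING filters groups after aggregation, WHERE filters rows before.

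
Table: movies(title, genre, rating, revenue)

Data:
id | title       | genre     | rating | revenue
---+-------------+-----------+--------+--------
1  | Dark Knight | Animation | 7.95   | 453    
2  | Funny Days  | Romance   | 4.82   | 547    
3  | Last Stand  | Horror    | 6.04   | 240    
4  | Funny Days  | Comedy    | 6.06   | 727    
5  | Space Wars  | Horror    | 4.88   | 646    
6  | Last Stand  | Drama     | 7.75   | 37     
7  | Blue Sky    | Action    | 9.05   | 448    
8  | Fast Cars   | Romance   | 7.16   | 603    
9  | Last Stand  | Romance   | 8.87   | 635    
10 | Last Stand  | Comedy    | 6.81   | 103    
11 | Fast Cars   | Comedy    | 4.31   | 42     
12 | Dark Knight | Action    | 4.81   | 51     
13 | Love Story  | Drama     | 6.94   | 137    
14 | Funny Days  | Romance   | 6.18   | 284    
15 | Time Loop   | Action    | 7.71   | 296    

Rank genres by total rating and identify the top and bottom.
SELECT genre, SUM(rating)
FROM movies
GROUP BY genre
ORDER BY SUM(rating)

All groups:
  Animation: 7.95
  Horror: 10.92
  Drama: 14.69
  Comedy: 17.18
  Action: 21.57
  Romance: 27.03

Highest: Romance (27.03)
Lowest: Animation (7.95)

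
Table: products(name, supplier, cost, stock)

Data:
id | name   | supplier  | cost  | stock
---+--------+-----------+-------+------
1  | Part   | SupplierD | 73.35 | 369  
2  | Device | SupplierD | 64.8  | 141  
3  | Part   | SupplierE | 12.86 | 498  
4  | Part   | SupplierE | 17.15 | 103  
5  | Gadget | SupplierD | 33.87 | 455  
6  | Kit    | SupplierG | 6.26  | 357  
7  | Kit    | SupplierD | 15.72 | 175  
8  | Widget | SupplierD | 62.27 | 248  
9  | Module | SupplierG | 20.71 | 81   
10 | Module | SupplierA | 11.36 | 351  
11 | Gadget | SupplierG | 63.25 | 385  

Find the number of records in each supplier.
SELECT supplier, COUNT(*) as count
FROM products
GROUP BY supplier

Result:
  SupplierA: 1
  SupplierD: 5
  SupplierE: 2
  SupplierG: 3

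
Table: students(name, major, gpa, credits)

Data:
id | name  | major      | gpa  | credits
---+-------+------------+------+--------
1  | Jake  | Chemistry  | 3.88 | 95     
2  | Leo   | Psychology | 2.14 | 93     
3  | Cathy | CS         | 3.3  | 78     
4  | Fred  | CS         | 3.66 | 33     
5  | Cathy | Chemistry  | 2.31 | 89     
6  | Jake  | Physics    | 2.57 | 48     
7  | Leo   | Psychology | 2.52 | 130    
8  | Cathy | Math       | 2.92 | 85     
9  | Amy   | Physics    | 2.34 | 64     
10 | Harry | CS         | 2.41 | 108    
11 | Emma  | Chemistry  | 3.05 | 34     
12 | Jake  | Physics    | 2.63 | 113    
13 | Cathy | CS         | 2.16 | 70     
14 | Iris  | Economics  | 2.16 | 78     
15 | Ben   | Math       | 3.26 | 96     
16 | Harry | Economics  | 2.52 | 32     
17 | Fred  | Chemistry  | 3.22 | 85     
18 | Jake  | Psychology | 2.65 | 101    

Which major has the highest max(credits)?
SELECT major, MAX(credits) as val
FROM students
GROUP BY major
ORDER BY val DESC
LIMIT 1

Result: Psychology with max(credits) = 130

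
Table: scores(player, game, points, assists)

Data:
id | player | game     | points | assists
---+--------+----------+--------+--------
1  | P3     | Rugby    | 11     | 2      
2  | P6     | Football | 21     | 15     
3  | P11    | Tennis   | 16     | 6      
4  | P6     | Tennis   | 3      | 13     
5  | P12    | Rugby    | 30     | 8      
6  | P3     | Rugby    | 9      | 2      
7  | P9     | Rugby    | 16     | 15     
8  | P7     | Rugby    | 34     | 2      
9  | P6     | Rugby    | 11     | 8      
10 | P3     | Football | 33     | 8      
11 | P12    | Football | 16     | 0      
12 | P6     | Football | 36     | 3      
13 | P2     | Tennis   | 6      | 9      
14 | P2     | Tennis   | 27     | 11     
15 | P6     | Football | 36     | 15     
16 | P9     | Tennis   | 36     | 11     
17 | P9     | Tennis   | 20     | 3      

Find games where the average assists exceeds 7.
SELECT game, AVG(assists)
FROM scores
GROUP BY game
HAVING AVG(assists) > 7

Result:
  Football: avg=8.20
  Tennis: avg=8.83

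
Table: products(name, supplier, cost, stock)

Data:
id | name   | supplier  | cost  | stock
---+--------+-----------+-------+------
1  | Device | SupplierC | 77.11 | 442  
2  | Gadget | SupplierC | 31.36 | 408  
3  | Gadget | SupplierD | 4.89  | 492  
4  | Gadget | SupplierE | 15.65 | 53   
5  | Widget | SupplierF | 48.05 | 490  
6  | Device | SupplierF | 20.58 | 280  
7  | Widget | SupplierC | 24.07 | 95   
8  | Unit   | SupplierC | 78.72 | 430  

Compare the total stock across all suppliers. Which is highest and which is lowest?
SELECT supplier, SUM(stock)
FROM products
GROUP BY supplier
ORDER BY SUM(stock)

All groups:
  SupplierE: 53
  SupplierD: 492
  SupplierF: 770
  SupplierC: 1375

Highest: SupplierC (1375)
Lowest: SupplierE (53)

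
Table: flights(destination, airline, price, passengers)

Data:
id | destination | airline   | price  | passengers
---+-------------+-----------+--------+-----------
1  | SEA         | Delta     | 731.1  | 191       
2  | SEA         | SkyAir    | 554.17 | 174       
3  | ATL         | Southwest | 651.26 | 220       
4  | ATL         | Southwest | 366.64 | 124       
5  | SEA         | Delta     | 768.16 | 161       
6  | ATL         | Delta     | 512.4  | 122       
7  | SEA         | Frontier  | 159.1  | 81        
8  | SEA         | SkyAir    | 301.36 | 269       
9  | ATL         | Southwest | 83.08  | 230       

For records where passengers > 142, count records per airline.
SELECT airline, COUNT(*)
FROM flights
WHERE passengers > 142
GROUP BY airline

Note: WHERE filters rows before grouping.

Result:
  Delta: 2
  SkyAir: 2
  Southwest: 2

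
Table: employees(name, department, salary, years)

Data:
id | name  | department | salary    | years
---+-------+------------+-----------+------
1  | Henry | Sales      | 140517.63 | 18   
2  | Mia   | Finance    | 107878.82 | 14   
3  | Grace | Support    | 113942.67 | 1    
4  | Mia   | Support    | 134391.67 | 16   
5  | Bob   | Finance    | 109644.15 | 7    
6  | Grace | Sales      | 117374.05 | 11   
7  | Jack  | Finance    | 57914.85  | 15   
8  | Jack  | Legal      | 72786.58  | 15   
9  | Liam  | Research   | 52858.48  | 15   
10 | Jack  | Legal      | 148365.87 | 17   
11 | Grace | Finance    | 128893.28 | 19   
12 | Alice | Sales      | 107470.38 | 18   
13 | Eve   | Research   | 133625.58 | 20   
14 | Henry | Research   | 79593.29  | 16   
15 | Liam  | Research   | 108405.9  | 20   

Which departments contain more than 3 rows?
SELECT department, COUNT(*) as cnt
FROM employees
GROUP BY department
HAVING COUNT(*) > 3

Result:
  Finance: 4
  Research: 4

Note: HAVING filters groups after aggregation, WHERE filters rows before.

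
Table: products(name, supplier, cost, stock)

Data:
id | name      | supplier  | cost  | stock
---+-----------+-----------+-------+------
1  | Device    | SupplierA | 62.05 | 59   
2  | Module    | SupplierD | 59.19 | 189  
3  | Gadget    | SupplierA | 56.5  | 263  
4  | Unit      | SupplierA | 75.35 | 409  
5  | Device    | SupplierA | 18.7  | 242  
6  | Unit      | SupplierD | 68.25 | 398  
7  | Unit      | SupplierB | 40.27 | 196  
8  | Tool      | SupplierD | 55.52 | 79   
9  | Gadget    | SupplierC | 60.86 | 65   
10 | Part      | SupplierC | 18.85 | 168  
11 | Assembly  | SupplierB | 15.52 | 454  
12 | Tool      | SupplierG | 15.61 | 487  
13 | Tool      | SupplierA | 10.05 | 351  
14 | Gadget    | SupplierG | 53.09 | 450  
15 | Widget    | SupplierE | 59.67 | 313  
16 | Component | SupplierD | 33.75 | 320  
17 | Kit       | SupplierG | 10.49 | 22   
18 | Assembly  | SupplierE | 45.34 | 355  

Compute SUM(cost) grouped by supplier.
SELECT supplier, SUM(cost) as result
FROM products
GROUP BY supplier

Result:
  SupplierA: 222.65
  SupplierB: 55.79
  SupplierC: 79.71
  SupplierD: 216.71
  SupplierE: 105.01
  SupplierG: 79.19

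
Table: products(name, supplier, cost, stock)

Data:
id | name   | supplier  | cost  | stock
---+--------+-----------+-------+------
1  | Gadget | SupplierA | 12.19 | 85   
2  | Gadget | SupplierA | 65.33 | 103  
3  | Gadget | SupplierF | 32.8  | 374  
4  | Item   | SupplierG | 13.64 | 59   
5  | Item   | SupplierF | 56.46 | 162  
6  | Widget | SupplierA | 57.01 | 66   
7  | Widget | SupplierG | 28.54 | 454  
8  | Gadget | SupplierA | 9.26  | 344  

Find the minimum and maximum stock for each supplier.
SELECT supplier, MIN(stock), MAX(stock)
FROM products
GROUP BY supplier

Result:
  SupplierA: min=66, max=344
  SupplierF: min=162, max=374
  SupplierG: min=59, max=454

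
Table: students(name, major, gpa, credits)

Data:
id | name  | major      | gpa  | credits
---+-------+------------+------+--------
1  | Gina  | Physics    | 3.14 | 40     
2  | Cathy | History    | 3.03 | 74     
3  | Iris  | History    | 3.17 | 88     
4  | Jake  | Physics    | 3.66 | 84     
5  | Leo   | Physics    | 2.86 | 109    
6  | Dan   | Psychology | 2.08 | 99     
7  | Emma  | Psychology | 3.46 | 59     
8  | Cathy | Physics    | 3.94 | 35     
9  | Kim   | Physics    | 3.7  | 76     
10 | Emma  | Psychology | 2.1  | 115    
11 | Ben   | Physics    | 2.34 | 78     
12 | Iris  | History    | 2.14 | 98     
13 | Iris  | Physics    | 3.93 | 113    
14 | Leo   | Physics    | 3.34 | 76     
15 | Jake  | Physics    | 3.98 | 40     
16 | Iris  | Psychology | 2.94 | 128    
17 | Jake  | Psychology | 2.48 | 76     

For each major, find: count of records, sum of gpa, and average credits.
SELECT major,
       COUNT(*) as cnt,
       SUM(gpa) as total_gpa,
       AVG(credits) as avg_credits
FROM students
GROUP BY major

Result:
  History: 3 records, 8.34 total gpa, 86.67 avg credits
  Physics: 9 records, 30.89 total gpa, 72.33 avg credits
  Psychology: 5 records, 13.06 total gpa, 95.40 avg credits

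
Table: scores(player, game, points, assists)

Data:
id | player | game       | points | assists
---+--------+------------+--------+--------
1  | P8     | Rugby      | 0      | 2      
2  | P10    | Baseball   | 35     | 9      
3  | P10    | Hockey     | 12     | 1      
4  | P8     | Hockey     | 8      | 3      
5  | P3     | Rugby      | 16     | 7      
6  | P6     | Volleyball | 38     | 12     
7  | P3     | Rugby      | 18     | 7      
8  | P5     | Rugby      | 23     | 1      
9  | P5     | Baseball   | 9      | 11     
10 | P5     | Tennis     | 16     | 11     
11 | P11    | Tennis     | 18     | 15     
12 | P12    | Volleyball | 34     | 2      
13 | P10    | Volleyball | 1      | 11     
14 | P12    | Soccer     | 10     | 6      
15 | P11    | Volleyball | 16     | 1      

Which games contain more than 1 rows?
SELECT game, COUNT(*) as cnt
FROM scores
GROUP BY game
HAVING COUNT(*) > 1

Result:
  Baseball: 2
  Hockey: 2
  Rugby: 4
  Tennis: 2
  Volleyball: 4

Note: HAVING filters groups after aggregation, WHERE filters rows before.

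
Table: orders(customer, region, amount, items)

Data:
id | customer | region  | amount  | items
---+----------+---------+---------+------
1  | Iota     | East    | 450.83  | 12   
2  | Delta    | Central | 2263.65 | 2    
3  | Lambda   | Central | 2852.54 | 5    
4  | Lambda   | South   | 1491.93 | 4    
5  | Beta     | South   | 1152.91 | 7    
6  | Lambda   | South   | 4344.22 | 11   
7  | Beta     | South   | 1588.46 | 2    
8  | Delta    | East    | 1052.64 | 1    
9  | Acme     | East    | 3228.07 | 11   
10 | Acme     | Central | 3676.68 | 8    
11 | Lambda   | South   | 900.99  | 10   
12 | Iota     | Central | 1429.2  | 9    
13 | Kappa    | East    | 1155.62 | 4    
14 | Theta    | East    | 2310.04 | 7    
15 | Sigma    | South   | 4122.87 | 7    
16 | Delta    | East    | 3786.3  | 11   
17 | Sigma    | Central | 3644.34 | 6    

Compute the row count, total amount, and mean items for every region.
SELECT region,
       COUNT(*) as cnt,
       SUM(amount) as total_amount,
       AVG(items) as avg_items
FROM orders
GROUP BY region

Result:
  Central: 5 records, 13866.41 total amount, 6.00 avg items
  East: 6 records, 11983.50 total amount, 7.67 avg items
  South: 6 records, 13601.38 total amount, 6.83 avg items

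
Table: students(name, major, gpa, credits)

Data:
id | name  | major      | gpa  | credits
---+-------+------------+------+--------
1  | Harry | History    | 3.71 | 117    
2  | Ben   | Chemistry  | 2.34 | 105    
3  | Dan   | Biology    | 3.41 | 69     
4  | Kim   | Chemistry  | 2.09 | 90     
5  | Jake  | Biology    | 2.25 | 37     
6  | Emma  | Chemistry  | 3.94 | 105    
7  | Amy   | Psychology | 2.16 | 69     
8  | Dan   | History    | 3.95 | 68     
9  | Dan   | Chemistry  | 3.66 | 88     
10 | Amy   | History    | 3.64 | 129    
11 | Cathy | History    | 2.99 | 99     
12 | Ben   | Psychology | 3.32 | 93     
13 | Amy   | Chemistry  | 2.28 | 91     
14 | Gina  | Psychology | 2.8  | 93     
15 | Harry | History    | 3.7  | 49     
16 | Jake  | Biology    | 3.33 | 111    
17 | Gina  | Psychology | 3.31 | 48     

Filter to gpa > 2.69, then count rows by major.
SELECT major, COUNT(*)
FROM students
WHERE gpa > 2.69
GROUP BY major

Note: WHERE filters rows before grouping.

Result:
  Biology: 2
  Chemistry: 2
  History: 5
  Psychology: 3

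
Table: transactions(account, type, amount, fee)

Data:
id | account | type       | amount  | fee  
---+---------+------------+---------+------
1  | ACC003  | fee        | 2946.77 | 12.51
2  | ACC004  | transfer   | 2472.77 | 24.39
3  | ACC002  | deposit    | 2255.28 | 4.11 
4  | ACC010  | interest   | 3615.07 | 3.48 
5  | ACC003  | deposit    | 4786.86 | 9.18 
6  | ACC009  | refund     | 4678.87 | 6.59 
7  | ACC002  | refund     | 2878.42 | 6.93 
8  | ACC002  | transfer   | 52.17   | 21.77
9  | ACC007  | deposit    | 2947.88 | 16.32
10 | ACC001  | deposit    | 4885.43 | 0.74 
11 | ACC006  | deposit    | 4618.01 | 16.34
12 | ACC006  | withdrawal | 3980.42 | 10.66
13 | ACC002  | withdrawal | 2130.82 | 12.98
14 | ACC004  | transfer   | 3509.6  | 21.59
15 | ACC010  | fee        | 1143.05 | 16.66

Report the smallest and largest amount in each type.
SELECT type, MIN(amount), MAX(amount)
FROM transactions
GROUP BY type

Result:
  deposit: min=2255.28, max=4885.43
  fee: min=1143.05, max=2946.77
  interest: min=3615.07, max=3615.07
  refund: min=2878.42, max=4678.87
  transfer: min=52.17, max=3509.60
  withdrawal: min=2130.82, max=3980.42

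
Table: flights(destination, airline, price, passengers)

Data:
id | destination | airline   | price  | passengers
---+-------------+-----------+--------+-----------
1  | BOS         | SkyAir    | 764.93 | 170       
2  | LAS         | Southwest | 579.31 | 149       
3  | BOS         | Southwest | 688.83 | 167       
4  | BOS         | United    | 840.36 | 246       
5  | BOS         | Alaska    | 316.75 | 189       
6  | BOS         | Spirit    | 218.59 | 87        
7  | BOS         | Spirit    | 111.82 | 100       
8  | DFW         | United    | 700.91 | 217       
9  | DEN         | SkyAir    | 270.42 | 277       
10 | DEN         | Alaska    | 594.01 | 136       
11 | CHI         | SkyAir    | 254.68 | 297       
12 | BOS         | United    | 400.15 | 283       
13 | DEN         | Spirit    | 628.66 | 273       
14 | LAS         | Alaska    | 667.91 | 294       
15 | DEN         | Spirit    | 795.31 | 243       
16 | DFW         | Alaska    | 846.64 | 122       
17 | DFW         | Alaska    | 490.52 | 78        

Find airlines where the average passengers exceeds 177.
SELECT airline, AVG(passengers)
FROM flights
GROUP BY airline
HAVING AVG(passengers) > 177

Result:
  SkyAir: avg=248.00
  United: avg=248.67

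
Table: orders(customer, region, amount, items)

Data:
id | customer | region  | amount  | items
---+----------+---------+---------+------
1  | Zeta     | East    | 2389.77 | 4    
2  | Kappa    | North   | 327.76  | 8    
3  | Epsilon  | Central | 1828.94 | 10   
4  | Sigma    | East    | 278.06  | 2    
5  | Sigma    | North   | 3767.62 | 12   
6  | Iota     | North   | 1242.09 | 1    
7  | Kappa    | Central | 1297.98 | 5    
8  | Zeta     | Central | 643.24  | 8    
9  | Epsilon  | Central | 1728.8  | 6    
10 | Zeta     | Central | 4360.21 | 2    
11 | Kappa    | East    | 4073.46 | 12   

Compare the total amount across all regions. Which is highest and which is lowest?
SELECT region, SUM(amount)
FROM orders
GROUP BY region
ORDER BY SUM(amount)

All groups:
  North: 5337.47
  East: 6741.29
  Central: 9859.17

Highest: Central (9859.17)
Lowest: North (5337.47)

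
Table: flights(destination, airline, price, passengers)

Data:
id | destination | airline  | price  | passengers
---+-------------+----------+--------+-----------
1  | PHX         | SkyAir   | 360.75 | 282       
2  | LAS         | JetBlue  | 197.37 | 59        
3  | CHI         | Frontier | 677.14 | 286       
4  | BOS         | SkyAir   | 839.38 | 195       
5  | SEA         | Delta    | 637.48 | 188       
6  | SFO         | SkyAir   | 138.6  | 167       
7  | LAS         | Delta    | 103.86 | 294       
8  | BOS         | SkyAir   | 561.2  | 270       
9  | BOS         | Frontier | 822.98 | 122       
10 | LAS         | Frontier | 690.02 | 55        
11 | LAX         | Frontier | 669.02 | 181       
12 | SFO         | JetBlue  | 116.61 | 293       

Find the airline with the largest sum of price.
SELECT airline, SUM(price) as val
FROM flights
GROUP BY airline
ORDER BY val DESC
LIMIT 1

Result: Frontier with sum(price) = 2859.16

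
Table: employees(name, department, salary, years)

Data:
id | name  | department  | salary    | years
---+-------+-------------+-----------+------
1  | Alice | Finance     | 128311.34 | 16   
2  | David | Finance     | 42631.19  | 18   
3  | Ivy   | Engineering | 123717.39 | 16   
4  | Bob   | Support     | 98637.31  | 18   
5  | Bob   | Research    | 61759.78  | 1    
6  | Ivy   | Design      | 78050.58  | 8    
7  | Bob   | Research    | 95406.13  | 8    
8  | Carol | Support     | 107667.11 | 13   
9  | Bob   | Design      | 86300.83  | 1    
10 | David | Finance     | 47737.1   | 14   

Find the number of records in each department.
SELECT department, COUNT(*) as count
FROM employees
GROUP BY department

Result:
  Design: 2
  Engineering: 1
  Finance: 3
  Research: 2
  Support: 2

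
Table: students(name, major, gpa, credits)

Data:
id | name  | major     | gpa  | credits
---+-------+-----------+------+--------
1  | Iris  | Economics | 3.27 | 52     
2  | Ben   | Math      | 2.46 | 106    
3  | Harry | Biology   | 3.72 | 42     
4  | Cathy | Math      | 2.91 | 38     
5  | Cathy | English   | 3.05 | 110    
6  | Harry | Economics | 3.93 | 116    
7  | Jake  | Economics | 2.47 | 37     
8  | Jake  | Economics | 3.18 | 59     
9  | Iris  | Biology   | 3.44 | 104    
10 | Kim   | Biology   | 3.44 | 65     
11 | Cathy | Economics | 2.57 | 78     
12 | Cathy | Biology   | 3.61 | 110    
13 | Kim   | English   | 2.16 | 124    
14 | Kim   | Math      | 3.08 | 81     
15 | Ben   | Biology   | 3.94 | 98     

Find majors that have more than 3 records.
SELECT major, COUNT(*) as cnt
FROM students
GROUP BY major
HAVING COUNT(*) > 3

Result:
  Biology: 5
  Economics: 5

Note: HAVING filters groups after aggregation, WHERE filters rows before.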